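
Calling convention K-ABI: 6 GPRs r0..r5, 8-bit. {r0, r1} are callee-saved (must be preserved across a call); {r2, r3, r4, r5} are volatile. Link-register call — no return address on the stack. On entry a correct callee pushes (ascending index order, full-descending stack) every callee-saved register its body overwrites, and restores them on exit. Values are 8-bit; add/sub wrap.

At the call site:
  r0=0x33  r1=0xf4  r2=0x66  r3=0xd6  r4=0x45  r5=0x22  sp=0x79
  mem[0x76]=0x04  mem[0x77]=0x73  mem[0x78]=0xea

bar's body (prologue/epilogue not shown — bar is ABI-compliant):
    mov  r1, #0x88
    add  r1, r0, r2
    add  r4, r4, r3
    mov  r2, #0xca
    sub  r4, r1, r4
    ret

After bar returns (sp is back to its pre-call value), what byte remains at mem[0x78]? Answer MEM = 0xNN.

prologue: push r1 -> mem[0x78]=0xf4, sp=0x78
body[0] mov  r1, #0x88 -> r1=0x88
body[1] add  r1, r0, r2 -> r1=0x99
body[2] add  r4, r4, r3 -> r4=0x1b
body[3] mov  r2, #0xca -> r2=0xca
body[4] sub  r4, r1, r4 -> r4=0x7e
epilogue: pop r1=0xf4, sp=0x79
prologue pushed ['r1'] at ['0x78']

MEM = 0xf4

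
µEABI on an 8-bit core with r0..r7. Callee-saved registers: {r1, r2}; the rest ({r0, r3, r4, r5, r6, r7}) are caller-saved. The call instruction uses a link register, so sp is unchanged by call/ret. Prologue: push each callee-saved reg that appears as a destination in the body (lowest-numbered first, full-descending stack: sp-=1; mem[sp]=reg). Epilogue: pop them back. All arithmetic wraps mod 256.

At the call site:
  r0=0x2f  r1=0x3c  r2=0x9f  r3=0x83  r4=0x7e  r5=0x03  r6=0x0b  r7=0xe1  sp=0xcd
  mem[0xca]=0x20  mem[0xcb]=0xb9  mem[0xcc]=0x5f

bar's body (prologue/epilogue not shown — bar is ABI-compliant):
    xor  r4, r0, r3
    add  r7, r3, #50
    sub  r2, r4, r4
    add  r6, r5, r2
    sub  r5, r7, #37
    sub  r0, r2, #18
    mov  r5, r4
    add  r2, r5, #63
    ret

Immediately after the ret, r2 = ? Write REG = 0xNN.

REG = 0x9f

prologue: push r2 -> mem[0xcc]=0x9f, sp=0xcc
body[0] xor  r4, r0, r3 -> r4=0xac
body[1] add  r7, r3, #50 -> r7=0xb5
body[2] sub  r2, r4, r4 -> r2=0x00
body[3] add  r6, r5, r2 -> r6=0x03
body[4] sub  r5, r7, #37 -> r5=0x90
body[5] sub  r0, r2, #18 -> r0=0xee
body[6] mov  r5, r4 -> r5=0xac
body[7] add  r2, r5, #63 -> r2=0xeb
epilogue: pop r2=0x9f, sp=0xcd
r2 is callee-saved -> restored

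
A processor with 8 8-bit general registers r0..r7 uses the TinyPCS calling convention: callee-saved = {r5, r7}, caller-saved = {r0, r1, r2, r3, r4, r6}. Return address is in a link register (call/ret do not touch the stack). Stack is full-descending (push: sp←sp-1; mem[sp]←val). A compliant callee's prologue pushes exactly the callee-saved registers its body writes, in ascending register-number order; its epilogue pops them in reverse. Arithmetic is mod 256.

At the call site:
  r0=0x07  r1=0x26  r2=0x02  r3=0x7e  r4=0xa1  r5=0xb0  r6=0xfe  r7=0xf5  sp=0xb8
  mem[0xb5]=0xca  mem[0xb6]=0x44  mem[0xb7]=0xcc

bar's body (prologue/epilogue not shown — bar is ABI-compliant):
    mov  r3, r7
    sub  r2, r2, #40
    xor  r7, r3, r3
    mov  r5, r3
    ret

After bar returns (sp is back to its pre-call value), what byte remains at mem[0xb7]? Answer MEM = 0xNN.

MEM = 0xb0

prologue: push r5 -> mem[0xb7]=0xb0, sp=0xb7
prologue: push r7 -> mem[0xb6]=0xf5, sp=0xb6
body[0] mov  r3, r7 -> r3=0xf5
body[1] sub  r2, r2, #40 -> r2=0xda
body[2] xor  r7, r3, r3 -> r7=0x00
body[3] mov  r5, r3 -> r5=0xf5
epilogue: pop r7=0xf5, sp=0xb7
epilogue: pop r5=0xb0, sp=0xb8
prologue pushed ['r5', 'r7'] at ['0xb7', '0xb6']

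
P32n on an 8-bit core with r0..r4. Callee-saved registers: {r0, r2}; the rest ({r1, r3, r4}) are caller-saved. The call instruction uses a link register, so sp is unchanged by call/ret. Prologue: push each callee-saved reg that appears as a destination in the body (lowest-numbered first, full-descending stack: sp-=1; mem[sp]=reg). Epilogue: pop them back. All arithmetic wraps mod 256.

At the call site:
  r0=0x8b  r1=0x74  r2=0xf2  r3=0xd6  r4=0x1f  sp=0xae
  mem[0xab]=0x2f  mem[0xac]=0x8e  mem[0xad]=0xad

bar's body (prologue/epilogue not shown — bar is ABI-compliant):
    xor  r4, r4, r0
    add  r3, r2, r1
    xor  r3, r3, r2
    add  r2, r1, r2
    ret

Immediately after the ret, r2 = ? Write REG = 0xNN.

prologue: push r2 → mem[0xad]=0xf2, sp=0xad
body[0] xor  r4, r4, r0 → r4=0x94
body[1] add  r3, r2, r1 → r3=0x66
body[2] xor  r3, r3, r2 → r3=0x94
body[3] add  r2, r1, r2 → r2=0x66
epilogue: pop r2=0xf2, sp=0xae
r2 is callee-saved → restored

REG = 0xf2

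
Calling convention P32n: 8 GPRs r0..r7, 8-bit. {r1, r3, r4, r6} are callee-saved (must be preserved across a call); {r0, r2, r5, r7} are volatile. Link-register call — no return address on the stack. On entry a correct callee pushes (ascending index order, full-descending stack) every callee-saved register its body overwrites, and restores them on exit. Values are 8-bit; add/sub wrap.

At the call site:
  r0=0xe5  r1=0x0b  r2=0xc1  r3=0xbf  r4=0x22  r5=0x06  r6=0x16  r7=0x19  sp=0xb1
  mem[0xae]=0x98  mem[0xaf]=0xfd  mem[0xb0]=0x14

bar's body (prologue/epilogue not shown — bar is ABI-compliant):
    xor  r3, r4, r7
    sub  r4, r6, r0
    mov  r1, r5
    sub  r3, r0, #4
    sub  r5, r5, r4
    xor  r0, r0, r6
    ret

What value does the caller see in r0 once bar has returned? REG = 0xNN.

prologue: push r1 -> mem[0xb0]=0x0b, sp=0xb0
prologue: push r3 -> mem[0xaf]=0xbf, sp=0xaf
prologue: push r4 -> mem[0xae]=0x22, sp=0xae
body[0] xor  r3, r4, r7 -> r3=0x3b
body[1] sub  r4, r6, r0 -> r4=0x31
body[2] mov  r1, r5 -> r1=0x06
body[3] sub  r3, r0, #4 -> r3=0xe1
body[4] sub  r5, r5, r4 -> r5=0xd5
body[5] xor  r0, r0, r6 -> r0=0xf3
epilogue: pop r4=0x22, sp=0xaf
epilogue: pop r3=0xbf, sp=0xb0
epilogue: pop r1=0x0b, sp=0xb1
r0 is caller-saved -> body value

REG = 0xf3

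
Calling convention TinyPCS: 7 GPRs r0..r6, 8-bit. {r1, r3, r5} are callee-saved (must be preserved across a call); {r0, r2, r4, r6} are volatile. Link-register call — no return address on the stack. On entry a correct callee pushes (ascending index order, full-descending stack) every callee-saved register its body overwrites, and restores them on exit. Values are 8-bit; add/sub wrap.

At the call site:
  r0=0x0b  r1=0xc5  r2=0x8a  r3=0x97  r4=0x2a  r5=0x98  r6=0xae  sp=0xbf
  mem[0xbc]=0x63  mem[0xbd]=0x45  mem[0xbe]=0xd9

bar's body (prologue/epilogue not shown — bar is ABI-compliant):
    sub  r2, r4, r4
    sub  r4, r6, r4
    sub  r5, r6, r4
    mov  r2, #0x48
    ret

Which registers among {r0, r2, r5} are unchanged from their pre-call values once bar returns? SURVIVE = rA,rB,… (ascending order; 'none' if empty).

SURVIVE = r0,r5

prologue: push r5 -> mem[0xbe]=0x98, sp=0xbe
body[0] sub  r2, r4, r4 -> r2=0x00
body[1] sub  r4, r6, r4 -> r4=0x84
body[2] sub  r5, r6, r4 -> r5=0x2a
body[3] mov  r2, #0x48 -> r2=0x48
epilogue: pop r5=0x98, sp=0xbf
r0: caller-saved, written=False
r2: caller-saved, written=True
r5: callee-saved, written=True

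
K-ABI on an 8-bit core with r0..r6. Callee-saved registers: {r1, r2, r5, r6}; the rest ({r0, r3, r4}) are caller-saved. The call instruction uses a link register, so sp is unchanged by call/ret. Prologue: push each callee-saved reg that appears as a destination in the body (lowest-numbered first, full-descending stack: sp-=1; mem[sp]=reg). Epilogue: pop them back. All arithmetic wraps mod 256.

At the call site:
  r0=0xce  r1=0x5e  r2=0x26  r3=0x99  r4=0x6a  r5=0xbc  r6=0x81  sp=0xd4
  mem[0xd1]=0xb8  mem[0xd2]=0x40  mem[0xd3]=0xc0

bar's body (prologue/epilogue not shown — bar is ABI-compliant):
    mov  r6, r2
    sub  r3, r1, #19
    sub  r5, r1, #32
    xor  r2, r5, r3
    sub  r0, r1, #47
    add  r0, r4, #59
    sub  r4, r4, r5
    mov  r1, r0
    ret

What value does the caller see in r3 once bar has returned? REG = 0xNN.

prologue: push r1 → mem[0xd3]=0x5e, sp=0xd3
prologue: push r2 → mem[0xd2]=0x26, sp=0xd2
prologue: push r5 → mem[0xd1]=0xbc, sp=0xd1
prologue: push r6 → mem[0xd0]=0x81, sp=0xd0
body[0] mov  r6, r2 → r6=0x26
body[1] sub  r3, r1, #19 → r3=0x4b
body[2] sub  r5, r1, #32 → r5=0x3e
body[3] xor  r2, r5, r3 → r2=0x75
body[4] sub  r0, r1, #47 → r0=0x2f
body[5] add  r0, r4, #59 → r0=0xa5
body[6] sub  r4, r4, r5 → r4=0x2c
body[7] mov  r1, r0 → r1=0xa5
epilogue: pop r6=0x81, sp=0xd1
epilogue: pop r5=0xbc, sp=0xd2
epilogue: pop r2=0x26, sp=0xd3
epilogue: pop r1=0x5e, sp=0xd4
r3 is caller-saved → body value

REG = 0x4b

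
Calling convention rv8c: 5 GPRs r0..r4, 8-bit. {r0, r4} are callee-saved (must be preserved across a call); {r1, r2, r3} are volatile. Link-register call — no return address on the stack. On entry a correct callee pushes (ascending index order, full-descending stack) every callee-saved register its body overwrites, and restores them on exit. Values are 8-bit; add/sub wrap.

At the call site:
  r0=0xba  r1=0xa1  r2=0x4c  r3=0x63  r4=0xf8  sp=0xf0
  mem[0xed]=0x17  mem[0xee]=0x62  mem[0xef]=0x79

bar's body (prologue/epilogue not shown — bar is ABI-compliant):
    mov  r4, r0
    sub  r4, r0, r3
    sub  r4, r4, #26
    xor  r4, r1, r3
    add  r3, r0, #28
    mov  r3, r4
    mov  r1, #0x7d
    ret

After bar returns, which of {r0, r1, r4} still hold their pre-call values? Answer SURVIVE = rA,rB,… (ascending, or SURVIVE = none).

prologue: push r4 → mem[0xef]=0xf8, sp=0xef
body[0] mov  r4, r0 → r4=0xba
body[1] sub  r4, r0, r3 → r4=0x57
body[2] sub  r4, r4, #26 → r4=0x3d
body[3] xor  r4, r1, r3 → r4=0xc2
body[4] add  r3, r0, #28 → r3=0xd6
body[5] mov  r3, r4 → r3=0xc2
body[6] mov  r1, #0x7d → r1=0x7d
epilogue: pop r4=0xf8, sp=0xf0
r0: callee-saved, written=False
r1: caller-saved, written=True
r4: callee-saved, written=True

SURVIVE = r0,r4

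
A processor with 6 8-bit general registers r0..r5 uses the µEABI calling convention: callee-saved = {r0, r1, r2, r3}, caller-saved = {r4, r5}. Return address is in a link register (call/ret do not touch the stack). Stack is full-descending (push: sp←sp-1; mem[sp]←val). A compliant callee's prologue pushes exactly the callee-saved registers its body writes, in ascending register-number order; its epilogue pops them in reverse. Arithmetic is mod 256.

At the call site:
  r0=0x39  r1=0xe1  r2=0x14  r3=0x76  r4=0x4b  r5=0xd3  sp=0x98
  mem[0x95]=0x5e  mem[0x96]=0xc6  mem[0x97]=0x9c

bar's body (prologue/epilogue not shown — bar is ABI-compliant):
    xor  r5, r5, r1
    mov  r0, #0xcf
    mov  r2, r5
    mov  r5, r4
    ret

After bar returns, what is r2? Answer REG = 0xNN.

REG = 0x14

prologue: push r0 -> mem[0x97]=0x39, sp=0x97
prologue: push r2 -> mem[0x96]=0x14, sp=0x96
body[0] xor  r5, r5, r1 -> r5=0x32
body[1] mov  r0, #0xcf -> r0=0xcf
body[2] mov  r2, r5 -> r2=0x32
body[3] mov  r5, r4 -> r5=0x4b
epilogue: pop r2=0x14, sp=0x97
epilogue: pop r0=0x39, sp=0x98
r2 is callee-saved -> restored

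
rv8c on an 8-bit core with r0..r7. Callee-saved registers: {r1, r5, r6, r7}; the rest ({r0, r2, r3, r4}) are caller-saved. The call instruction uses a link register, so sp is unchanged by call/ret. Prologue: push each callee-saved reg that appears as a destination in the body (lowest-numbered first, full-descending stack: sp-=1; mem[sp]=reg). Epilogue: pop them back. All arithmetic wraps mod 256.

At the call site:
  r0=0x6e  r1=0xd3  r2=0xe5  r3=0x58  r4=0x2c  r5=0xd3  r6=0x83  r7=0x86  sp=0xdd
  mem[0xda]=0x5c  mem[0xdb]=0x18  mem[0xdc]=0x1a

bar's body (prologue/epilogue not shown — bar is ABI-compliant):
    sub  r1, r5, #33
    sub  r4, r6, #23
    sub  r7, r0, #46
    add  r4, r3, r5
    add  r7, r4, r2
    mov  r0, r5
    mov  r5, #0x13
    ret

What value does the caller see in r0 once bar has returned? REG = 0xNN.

REG = 0xd3

prologue: push r1 → mem[0xdc]=0xd3, sp=0xdc
prologue: push r5 → mem[0xdb]=0xd3, sp=0xdb
prologue: push r7 → mem[0xda]=0x86, sp=0xda
body[0] sub  r1, r5, #33 → r1=0xb2
body[1] sub  r4, r6, #23 → r4=0x6c
body[2] sub  r7, r0, #46 → r7=0x40
body[3] add  r4, r3, r5 → r4=0x2b
body[4] add  r7, r4, r2 → r7=0x10
body[5] mov  r0, r5 → r0=0xd3
body[6] mov  r5, #0x13 → r5=0x13
epilogue: pop r7=0x86, sp=0xdb
epilogue: pop r5=0xd3, sp=0xdc
epilogue: pop r1=0xd3, sp=0xdd
r0 is caller-saved → body value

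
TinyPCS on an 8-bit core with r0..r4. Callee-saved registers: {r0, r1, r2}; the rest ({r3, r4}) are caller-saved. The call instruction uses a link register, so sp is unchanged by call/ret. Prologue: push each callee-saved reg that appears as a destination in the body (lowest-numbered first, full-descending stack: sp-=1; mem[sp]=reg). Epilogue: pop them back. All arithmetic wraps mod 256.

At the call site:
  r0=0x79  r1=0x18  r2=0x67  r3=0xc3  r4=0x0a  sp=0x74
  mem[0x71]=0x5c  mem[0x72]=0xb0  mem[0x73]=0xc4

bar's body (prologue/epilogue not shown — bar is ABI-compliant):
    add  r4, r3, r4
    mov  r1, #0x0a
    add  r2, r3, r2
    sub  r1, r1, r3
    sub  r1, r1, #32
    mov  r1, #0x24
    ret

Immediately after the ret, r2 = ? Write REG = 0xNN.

REG = 0x67

prologue: push r1 -> mem[0x73]=0x18, sp=0x73
prologue: push r2 -> mem[0x72]=0x67, sp=0x72
body[0] add  r4, r3, r4 -> r4=0xcd
body[1] mov  r1, #0x0a -> r1=0x0a
body[2] add  r2, r3, r2 -> r2=0x2a
body[3] sub  r1, r1, r3 -> r1=0x47
body[4] sub  r1, r1, #32 -> r1=0x27
body[5] mov  r1, #0x24 -> r1=0x24
epilogue: pop r2=0x67, sp=0x73
epilogue: pop r1=0x18, sp=0x74
r2 is callee-saved -> restored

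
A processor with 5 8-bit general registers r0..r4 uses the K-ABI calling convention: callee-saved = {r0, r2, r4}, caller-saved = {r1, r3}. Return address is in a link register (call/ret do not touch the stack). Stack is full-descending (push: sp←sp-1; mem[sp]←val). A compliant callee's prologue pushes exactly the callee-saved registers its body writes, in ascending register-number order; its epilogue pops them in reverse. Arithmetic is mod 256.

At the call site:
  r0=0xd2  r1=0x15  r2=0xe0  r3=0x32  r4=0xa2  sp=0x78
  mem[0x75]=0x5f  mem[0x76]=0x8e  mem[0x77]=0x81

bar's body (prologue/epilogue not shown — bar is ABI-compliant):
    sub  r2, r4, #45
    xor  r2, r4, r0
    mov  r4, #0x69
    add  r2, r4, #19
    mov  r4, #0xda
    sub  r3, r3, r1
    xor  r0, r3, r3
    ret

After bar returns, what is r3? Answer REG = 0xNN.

REG = 0x1d

prologue: push r0 -> mem[0x77]=0xd2, sp=0x77
prologue: push r2 -> mem[0x76]=0xe0, sp=0x76
prologue: push r4 -> mem[0x75]=0xa2, sp=0x75
body[0] sub  r2, r4, #45 -> r2=0x75
body[1] xor  r2, r4, r0 -> r2=0x70
body[2] mov  r4, #0x69 -> r4=0x69
body[3] add  r2, r4, #19 -> r2=0x7c
body[4] mov  r4, #0xda -> r4=0xda
body[5] sub  r3, r3, r1 -> r3=0x1d
body[6] xor  r0, r3, r3 -> r0=0x00
epilogue: pop r4=0xa2, sp=0x76
epilogue: pop r2=0xe0, sp=0x77
epilogue: pop r0=0xd2, sp=0x78
r3 is caller-saved -> body value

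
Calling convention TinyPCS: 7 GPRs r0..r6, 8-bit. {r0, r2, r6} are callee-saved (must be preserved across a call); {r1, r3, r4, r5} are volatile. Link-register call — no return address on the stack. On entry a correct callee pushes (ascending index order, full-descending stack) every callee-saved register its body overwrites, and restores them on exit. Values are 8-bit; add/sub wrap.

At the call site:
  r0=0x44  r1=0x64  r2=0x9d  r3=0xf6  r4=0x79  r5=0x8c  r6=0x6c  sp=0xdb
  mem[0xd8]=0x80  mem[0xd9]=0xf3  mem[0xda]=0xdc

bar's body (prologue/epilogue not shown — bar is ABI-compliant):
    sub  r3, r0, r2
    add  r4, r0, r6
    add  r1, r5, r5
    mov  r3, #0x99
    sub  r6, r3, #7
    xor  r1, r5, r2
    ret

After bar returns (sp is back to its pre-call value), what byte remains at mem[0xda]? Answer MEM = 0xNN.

MEM = 0x6c

prologue: push r6 → mem[0xda]=0x6c, sp=0xda
body[0] sub  r3, r0, r2 → r3=0xa7
body[1] add  r4, r0, r6 → r4=0xb0
body[2] add  r1, r5, r5 → r1=0x18
body[3] mov  r3, #0x99 → r3=0x99
body[4] sub  r6, r3, #7 → r6=0x92
body[5] xor  r1, r5, r2 → r1=0x11
epilogue: pop r6=0x6c, sp=0xdb
prologue pushed ['r6'] at ['0xda']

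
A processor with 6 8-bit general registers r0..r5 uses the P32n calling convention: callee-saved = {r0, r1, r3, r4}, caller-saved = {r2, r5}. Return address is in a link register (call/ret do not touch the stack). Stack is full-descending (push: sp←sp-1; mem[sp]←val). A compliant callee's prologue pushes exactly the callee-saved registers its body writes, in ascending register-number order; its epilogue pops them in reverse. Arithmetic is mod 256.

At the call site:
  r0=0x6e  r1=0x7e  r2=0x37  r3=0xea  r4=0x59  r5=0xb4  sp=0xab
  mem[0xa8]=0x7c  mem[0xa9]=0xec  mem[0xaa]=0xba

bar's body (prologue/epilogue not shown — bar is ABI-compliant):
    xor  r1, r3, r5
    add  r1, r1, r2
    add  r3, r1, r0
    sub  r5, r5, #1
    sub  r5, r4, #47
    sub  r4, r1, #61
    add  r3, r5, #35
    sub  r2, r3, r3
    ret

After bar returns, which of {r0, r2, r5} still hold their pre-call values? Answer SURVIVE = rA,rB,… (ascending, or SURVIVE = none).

prologue: push r1 → mem[0xaa]=0x7e, sp=0xaa
prologue: push r3 → mem[0xa9]=0xea, sp=0xa9
prologue: push r4 → mem[0xa8]=0x59, sp=0xa8
body[0] xor  r1, r3, r5 → r1=0x5e
body[1] add  r1, r1, r2 → r1=0x95
body[2] add  r3, r1, r0 → r3=0x03
body[3] sub  r5, r5, #1 → r5=0xb3
body[4] sub  r5, r4, #47 → r5=0x2a
body[5] sub  r4, r1, #61 → r4=0x58
body[6] add  r3, r5, #35 → r3=0x4d
body[7] sub  r2, r3, r3 → r2=0x00
epilogue: pop r4=0x59, sp=0xa9
epilogue: pop r3=0xea, sp=0xaa
epilogue: pop r1=0x7e, sp=0xab
r0: callee-saved, written=False
r2: caller-saved, written=True
r5: caller-saved, written=True

SURVIVE = r0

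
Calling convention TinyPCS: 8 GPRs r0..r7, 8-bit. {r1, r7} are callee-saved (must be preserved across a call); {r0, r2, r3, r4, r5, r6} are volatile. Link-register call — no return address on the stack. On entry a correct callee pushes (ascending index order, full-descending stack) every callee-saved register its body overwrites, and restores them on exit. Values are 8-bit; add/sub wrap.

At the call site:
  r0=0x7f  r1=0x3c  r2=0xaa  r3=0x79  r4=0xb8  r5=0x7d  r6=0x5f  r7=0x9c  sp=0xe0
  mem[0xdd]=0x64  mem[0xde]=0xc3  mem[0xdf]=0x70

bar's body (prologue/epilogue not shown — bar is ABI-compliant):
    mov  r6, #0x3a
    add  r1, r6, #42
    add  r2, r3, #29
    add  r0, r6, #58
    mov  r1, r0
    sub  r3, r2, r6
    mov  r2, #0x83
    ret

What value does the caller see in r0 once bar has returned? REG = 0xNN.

REG = 0x74

prologue: push r1 -> mem[0xdf]=0x3c, sp=0xdf
body[0] mov  r6, #0x3a -> r6=0x3a
body[1] add  r1, r6, #42 -> r1=0x64
body[2] add  r2, r3, #29 -> r2=0x96
body[3] add  r0, r6, #58 -> r0=0x74
body[4] mov  r1, r0 -> r1=0x74
body[5] sub  r3, r2, r6 -> r3=0x5c
body[6] mov  r2, #0x83 -> r2=0x83
epilogue: pop r1=0x3c, sp=0xe0
r0 is caller-saved -> body value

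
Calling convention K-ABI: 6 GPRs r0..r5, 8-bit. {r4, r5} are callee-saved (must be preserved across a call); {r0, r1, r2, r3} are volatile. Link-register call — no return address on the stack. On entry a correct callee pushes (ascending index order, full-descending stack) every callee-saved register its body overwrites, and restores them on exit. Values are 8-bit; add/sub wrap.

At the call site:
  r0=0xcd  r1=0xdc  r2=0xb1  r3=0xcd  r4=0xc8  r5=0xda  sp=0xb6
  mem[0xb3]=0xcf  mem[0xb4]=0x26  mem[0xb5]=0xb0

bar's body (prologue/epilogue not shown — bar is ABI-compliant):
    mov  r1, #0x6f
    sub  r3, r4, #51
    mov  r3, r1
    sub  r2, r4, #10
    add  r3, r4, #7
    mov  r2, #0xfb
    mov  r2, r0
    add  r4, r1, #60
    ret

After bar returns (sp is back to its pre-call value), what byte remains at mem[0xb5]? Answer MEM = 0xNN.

MEM = 0xc8

prologue: push r4 → mem[0xb5]=0xc8, sp=0xb5
body[0] mov  r1, #0x6f → r1=0x6f
body[1] sub  r3, r4, #51 → r3=0x95
body[2] mov  r3, r1 → r3=0x6f
body[3] sub  r2, r4, #10 → r2=0xbe
body[4] add  r3, r4, #7 → r3=0xcf
body[5] mov  r2, #0xfb → r2=0xfb
body[6] mov  r2, r0 → r2=0xcd
body[7] add  r4, r1, #60 → r4=0xab
epilogue: pop r4=0xc8, sp=0xb6
prologue pushed ['r4'] at ['0xb5']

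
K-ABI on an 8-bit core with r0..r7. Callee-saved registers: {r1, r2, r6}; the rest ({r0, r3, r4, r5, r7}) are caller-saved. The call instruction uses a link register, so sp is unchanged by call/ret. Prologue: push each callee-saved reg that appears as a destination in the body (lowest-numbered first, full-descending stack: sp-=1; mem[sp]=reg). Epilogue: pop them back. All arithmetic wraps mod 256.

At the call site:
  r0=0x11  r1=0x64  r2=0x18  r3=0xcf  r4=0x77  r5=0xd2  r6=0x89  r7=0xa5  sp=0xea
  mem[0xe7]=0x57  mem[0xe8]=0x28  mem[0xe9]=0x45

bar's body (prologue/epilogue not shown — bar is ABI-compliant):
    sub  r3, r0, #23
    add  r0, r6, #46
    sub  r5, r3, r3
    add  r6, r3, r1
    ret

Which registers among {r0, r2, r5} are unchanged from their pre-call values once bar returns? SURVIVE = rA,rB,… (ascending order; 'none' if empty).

prologue: push r6 -> mem[0xe9]=0x89, sp=0xe9
body[0] sub  r3, r0, #23 -> r3=0xfa
body[1] add  r0, r6, #46 -> r0=0xb7
body[2] sub  r5, r3, r3 -> r5=0x00
body[3] add  r6, r3, r1 -> r6=0x5e
epilogue: pop r6=0x89, sp=0xea
r0: caller-saved, written=True
r2: callee-saved, written=False
r5: caller-saved, written=True

SURVIVE = r2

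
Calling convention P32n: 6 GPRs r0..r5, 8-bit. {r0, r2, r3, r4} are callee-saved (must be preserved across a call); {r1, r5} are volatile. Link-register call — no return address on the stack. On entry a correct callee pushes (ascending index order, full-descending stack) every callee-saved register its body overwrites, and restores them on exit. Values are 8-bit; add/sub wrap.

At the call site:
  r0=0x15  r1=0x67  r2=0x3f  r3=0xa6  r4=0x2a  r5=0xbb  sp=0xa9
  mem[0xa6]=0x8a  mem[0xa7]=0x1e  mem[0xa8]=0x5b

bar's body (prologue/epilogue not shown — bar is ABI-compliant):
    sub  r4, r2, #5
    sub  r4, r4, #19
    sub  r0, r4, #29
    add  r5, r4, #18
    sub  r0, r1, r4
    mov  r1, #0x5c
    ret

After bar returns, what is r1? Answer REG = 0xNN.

prologue: push r0 -> mem[0xa8]=0x15, sp=0xa8
prologue: push r4 -> mem[0xa7]=0x2a, sp=0xa7
body[0] sub  r4, r2, #5 -> r4=0x3a
body[1] sub  r4, r4, #19 -> r4=0x27
body[2] sub  r0, r4, #29 -> r0=0x0a
body[3] add  r5, r4, #18 -> r5=0x39
body[4] sub  r0, r1, r4 -> r0=0x40
body[5] mov  r1, #0x5c -> r1=0x5c
epilogue: pop r4=0x2a, sp=0xa8
epilogue: pop r0=0x15, sp=0xa9
r1 is caller-saved -> body value

REG = 0x5c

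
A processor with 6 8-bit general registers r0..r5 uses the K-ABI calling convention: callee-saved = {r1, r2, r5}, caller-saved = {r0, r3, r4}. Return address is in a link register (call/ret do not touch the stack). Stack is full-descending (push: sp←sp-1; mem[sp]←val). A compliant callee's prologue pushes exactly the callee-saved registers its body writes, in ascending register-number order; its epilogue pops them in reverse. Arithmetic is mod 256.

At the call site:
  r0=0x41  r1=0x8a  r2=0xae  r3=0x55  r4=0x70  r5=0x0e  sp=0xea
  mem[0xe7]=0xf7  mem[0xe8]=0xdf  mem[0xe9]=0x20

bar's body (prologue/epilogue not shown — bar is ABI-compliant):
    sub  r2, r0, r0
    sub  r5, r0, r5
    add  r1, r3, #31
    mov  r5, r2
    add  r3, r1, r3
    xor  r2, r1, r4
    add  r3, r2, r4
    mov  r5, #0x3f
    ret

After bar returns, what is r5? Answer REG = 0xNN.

REG = 0x0e

prologue: push r1 -> mem[0xe9]=0x8a, sp=0xe9
prologue: push r2 -> mem[0xe8]=0xae, sp=0xe8
prologue: push r5 -> mem[0xe7]=0x0e, sp=0xe7
body[0] sub  r2, r0, r0 -> r2=0x00
body[1] sub  r5, r0, r5 -> r5=0x33
body[2] add  r1, r3, #31 -> r1=0x74
body[3] mov  r5, r2 -> r5=0x00
body[4] add  r3, r1, r3 -> r3=0xc9
body[5] xor  r2, r1, r4 -> r2=0x04
body[6] add  r3, r2, r4 -> r3=0x74
body[7] mov  r5, #0x3f -> r5=0x3f
epilogue: pop r5=0x0e, sp=0xe8
epilogue: pop r2=0xae, sp=0xe9
epilogue: pop r1=0x8a, sp=0xea
r5 is callee-saved -> restored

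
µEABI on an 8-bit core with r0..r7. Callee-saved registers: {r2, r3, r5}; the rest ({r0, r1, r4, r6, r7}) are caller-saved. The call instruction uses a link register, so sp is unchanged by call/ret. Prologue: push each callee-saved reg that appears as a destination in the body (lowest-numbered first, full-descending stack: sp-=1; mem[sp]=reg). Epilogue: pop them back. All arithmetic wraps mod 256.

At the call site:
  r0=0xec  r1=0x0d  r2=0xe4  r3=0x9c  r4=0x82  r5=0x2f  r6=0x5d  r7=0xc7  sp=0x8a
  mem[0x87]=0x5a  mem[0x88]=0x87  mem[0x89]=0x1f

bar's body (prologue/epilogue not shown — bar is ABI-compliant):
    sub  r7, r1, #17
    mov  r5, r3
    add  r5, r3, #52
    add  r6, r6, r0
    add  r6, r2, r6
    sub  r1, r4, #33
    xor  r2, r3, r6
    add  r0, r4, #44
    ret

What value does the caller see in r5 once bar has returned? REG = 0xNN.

REG = 0x2f

prologue: push r2 -> mem[0x89]=0xe4, sp=0x89
prologue: push r5 -> mem[0x88]=0x2f, sp=0x88
body[0] sub  r7, r1, #17 -> r7=0xfc
body[1] mov  r5, r3 -> r5=0x9c
body[2] add  r5, r3, #52 -> r5=0xd0
body[3] add  r6, r6, r0 -> r6=0x49
body[4] add  r6, r2, r6 -> r6=0x2d
body[5] sub  r1, r4, #33 -> r1=0x61
body[6] xor  r2, r3, r6 -> r2=0xb1
body[7] add  r0, r4, #44 -> r0=0xae
epilogue: pop r5=0x2f, sp=0x89
epilogue: pop r2=0xe4, sp=0x8a
r5 is callee-saved -> restored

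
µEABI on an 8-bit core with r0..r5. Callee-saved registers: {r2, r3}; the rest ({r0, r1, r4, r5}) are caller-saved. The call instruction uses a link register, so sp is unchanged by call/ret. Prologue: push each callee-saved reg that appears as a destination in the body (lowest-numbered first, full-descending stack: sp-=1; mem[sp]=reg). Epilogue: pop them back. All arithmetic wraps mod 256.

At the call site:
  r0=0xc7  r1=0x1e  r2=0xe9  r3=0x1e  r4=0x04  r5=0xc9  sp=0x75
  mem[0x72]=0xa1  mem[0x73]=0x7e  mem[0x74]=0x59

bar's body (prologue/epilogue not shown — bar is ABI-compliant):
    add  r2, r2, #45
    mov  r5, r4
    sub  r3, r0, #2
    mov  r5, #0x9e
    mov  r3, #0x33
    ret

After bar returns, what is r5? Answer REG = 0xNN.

REG = 0x9e

prologue: push r2 → mem[0x74]=0xe9, sp=0x74
prologue: push r3 → mem[0x73]=0x1e, sp=0x73
body[0] add  r2, r2, #45 → r2=0x16
body[1] mov  r5, r4 → r5=0x04
body[2] sub  r3, r0, #2 → r3=0xc5
body[3] mov  r5, #0x9e → r5=0x9e
body[4] mov  r3, #0x33 → r3=0x33
epilogue: pop r3=0x1e, sp=0x74
epilogue: pop r2=0xe9, sp=0x75
r5 is caller-saved → body value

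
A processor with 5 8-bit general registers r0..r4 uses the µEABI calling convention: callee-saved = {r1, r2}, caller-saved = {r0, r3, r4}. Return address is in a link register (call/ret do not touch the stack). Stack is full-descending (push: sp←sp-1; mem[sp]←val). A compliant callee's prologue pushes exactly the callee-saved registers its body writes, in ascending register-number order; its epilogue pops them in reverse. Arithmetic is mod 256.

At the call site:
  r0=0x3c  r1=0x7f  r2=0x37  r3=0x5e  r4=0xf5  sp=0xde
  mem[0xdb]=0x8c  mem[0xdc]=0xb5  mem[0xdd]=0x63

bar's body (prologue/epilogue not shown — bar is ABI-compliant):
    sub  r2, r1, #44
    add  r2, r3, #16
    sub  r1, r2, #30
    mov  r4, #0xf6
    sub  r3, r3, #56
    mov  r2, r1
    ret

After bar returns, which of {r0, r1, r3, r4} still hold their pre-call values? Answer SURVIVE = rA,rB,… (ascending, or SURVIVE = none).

SURVIVE = r0,r1

prologue: push r1 -> mem[0xdd]=0x7f, sp=0xdd
prologue: push r2 -> mem[0xdc]=0x37, sp=0xdc
body[0] sub  r2, r1, #44 -> r2=0x53
body[1] add  r2, r3, #16 -> r2=0x6e
body[2] sub  r1, r2, #30 -> r1=0x50
body[3] mov  r4, #0xf6 -> r4=0xf6
body[4] sub  r3, r3, #56 -> r3=0x26
body[5] mov  r2, r1 -> r2=0x50
epilogue: pop r2=0x37, sp=0xdd
epilogue: pop r1=0x7f, sp=0xde
r0: caller-saved, written=False
r1: callee-saved, written=True
r3: caller-saved, written=True
r4: caller-saved, written=True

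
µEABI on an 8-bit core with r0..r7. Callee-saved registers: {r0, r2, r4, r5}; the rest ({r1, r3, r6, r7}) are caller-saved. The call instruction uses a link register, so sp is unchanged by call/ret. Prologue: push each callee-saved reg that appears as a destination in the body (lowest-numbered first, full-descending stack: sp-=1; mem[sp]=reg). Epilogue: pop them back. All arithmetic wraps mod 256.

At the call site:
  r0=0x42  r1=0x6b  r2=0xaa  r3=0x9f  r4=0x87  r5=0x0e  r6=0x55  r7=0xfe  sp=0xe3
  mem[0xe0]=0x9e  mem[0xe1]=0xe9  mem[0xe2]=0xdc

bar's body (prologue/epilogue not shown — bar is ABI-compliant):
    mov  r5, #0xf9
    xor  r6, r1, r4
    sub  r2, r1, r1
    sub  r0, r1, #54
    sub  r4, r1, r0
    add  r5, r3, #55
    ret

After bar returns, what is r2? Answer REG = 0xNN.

prologue: push r0 -> mem[0xe2]=0x42, sp=0xe2
prologue: push r2 -> mem[0xe1]=0xaa, sp=0xe1
prologue: push r4 -> mem[0xe0]=0x87, sp=0xe0
prologue: push r5 -> mem[0xdf]=0x0e, sp=0xdf
body[0] mov  r5, #0xf9 -> r5=0xf9
body[1] xor  r6, r1, r4 -> r6=0xec
body[2] sub  r2, r1, r1 -> r2=0x00
body[3] sub  r0, r1, #54 -> r0=0x35
body[4] sub  r4, r1, r0 -> r4=0x36
body[5] add  r5, r3, #55 -> r5=0xd6
epilogue: pop r5=0x0e, sp=0xe0
epilogue: pop r4=0x87, sp=0xe1
epilogue: pop r2=0xaa, sp=0xe2
epilogue: pop r0=0x42, sp=0xe3
r2 is callee-saved -> restored

REG = 0xaa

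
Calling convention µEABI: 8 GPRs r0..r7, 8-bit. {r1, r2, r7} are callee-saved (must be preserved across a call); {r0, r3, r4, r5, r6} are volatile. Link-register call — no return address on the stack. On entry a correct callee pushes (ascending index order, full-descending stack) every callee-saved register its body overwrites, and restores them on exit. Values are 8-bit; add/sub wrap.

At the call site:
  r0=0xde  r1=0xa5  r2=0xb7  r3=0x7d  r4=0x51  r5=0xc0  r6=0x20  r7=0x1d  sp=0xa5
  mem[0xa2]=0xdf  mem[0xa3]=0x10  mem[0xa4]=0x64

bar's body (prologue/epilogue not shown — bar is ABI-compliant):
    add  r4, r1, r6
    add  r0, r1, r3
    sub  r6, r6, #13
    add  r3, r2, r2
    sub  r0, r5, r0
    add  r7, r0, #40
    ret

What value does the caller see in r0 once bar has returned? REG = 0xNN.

prologue: push r7 -> mem[0xa4]=0x1d, sp=0xa4
body[0] add  r4, r1, r6 -> r4=0xc5
body[1] add  r0, r1, r3 -> r0=0x22
body[2] sub  r6, r6, #13 -> r6=0x13
body[3] add  r3, r2, r2 -> r3=0x6e
body[4] sub  r0, r5, r0 -> r0=0x9e
body[5] add  r7, r0, #40 -> r7=0xc6
epilogue: pop r7=0x1d, sp=0xa5
r0 is caller-saved -> body value

REG = 0x9e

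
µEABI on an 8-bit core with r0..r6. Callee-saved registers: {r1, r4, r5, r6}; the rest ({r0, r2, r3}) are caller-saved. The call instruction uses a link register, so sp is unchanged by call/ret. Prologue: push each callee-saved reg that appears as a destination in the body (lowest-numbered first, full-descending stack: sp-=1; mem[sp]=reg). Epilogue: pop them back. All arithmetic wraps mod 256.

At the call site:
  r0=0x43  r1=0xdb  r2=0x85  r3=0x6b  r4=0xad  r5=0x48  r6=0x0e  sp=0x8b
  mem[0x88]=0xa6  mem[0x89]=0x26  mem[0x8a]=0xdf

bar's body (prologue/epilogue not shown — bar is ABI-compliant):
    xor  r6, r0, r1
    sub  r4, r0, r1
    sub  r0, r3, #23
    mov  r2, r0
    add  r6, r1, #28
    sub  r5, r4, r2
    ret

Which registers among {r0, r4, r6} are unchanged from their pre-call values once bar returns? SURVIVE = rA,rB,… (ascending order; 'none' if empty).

SURVIVE = r4,r6

prologue: push r4 → mem[0x8a]=0xad, sp=0x8a
prologue: push r5 → mem[0x89]=0x48, sp=0x89
prologue: push r6 → mem[0x88]=0x0e, sp=0x88
body[0] xor  r6, r0, r1 → r6=0x98
body[1] sub  r4, r0, r1 → r4=0x68
body[2] sub  r0, r3, #23 → r0=0x54
body[3] mov  r2, r0 → r2=0x54
body[4] add  r6, r1, #28 → r6=0xf7
body[5] sub  r5, r4, r2 → r5=0x14
epilogue: pop r6=0x0e, sp=0x89
epilogue: pop r5=0x48, sp=0x8a
epilogue: pop r4=0xad, sp=0x8b
r0: caller-saved, written=True
r4: callee-saved, written=True
r6: callee-saved, written=True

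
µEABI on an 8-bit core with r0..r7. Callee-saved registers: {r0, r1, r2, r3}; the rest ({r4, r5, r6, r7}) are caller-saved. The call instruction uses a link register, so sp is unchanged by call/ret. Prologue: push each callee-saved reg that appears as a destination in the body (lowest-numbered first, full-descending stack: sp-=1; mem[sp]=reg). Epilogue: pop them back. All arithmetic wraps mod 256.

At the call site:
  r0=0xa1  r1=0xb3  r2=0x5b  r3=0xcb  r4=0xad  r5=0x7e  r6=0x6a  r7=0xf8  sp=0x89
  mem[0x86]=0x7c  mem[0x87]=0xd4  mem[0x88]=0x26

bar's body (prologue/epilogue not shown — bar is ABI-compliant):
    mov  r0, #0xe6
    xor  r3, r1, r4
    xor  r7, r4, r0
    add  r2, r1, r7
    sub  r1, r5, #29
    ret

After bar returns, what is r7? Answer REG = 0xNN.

REG = 0x4b

prologue: push r0 -> mem[0x88]=0xa1, sp=0x88
prologue: push r1 -> mem[0x87]=0xb3, sp=0x87
prologue: push r2 -> mem[0x86]=0x5b, sp=0x86
prologue: push r3 -> mem[0x85]=0xcb, sp=0x85
body[0] mov  r0, #0xe6 -> r0=0xe6
body[1] xor  r3, r1, r4 -> r3=0x1e
body[2] xor  r7, r4, r0 -> r7=0x4b
body[3] add  r2, r1, r7 -> r2=0xfe
body[4] sub  r1, r5, #29 -> r1=0x61
epilogue: pop r3=0xcb, sp=0x86
epilogue: pop r2=0x5b, sp=0x87
epilogue: pop r1=0xb3, sp=0x88
epilogue: pop r0=0xa1, sp=0x89
r7 is caller-saved -> body value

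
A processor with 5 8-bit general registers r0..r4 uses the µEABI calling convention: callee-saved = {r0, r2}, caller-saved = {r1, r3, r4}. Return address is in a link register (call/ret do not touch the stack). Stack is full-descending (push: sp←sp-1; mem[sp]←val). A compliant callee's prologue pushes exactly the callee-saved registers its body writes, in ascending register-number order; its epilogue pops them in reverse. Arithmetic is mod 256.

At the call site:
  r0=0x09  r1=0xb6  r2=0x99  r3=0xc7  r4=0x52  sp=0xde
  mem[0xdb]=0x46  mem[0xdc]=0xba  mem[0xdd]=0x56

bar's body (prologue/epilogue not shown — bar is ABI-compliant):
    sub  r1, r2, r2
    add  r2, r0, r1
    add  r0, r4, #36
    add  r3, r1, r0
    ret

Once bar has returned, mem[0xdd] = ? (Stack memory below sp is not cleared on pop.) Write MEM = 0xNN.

prologue: push r0 -> mem[0xdd]=0x09, sp=0xdd
prologue: push r2 -> mem[0xdc]=0x99, sp=0xdc
body[0] sub  r1, r2, r2 -> r1=0x00
body[1] add  r2, r0, r1 -> r2=0x09
body[2] add  r0, r4, #36 -> r0=0x76
body[3] add  r3, r1, r0 -> r3=0x76
epilogue: pop r2=0x99, sp=0xdd
epilogue: pop r0=0x09, sp=0xde
prologue pushed ['r0', 'r2'] at ['0xdd', '0xdc']

MEM = 0x09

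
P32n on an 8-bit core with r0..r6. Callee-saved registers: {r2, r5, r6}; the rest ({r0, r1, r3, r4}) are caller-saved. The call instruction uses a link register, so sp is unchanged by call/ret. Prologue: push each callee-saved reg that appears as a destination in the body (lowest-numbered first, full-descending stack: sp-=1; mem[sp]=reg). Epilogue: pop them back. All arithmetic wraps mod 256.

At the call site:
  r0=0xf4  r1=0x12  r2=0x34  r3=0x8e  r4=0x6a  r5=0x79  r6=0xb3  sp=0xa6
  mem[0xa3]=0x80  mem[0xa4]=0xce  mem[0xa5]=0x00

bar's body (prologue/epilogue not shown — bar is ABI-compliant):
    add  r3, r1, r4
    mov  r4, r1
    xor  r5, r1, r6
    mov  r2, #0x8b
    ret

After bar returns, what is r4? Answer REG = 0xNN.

prologue: push r2 -> mem[0xa5]=0x34, sp=0xa5
prologue: push r5 -> mem[0xa4]=0x79, sp=0xa4
body[0] add  r3, r1, r4 -> r3=0x7c
body[1] mov  r4, r1 -> r4=0x12
body[2] xor  r5, r1, r6 -> r5=0xa1
body[3] mov  r2, #0x8b -> r2=0x8b
epilogue: pop r5=0x79, sp=0xa5
epilogue: pop r2=0x34, sp=0xa6
r4 is caller-saved -> body value

REG = 0x12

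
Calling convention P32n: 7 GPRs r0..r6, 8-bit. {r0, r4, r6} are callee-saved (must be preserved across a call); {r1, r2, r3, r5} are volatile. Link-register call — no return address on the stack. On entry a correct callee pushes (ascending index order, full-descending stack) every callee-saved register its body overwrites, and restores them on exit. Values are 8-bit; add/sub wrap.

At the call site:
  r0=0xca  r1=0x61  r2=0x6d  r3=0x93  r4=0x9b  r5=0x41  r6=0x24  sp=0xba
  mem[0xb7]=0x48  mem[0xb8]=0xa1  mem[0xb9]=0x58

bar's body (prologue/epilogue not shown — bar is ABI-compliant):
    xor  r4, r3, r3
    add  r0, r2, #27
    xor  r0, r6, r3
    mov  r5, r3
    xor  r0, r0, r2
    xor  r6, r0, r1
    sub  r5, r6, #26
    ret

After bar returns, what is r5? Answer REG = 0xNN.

REG = 0xa1

prologue: push r0 -> mem[0xb9]=0xca, sp=0xb9
prologue: push r4 -> mem[0xb8]=0x9b, sp=0xb8
prologue: push r6 -> mem[0xb7]=0x24, sp=0xb7
body[0] xor  r4, r3, r3 -> r4=0x00
body[1] add  r0, r2, #27 -> r0=0x88
body[2] xor  r0, r6, r3 -> r0=0xb7
body[3] mov  r5, r3 -> r5=0x93
body[4] xor  r0, r0, r2 -> r0=0xda
body[5] xor  r6, r0, r1 -> r6=0xbb
body[6] sub  r5, r6, #26 -> r5=0xa1
epilogue: pop r6=0x24, sp=0xb8
epilogue: pop r4=0x9b, sp=0xb9
epilogue: pop r0=0xca, sp=0xba
r5 is caller-saved -> body value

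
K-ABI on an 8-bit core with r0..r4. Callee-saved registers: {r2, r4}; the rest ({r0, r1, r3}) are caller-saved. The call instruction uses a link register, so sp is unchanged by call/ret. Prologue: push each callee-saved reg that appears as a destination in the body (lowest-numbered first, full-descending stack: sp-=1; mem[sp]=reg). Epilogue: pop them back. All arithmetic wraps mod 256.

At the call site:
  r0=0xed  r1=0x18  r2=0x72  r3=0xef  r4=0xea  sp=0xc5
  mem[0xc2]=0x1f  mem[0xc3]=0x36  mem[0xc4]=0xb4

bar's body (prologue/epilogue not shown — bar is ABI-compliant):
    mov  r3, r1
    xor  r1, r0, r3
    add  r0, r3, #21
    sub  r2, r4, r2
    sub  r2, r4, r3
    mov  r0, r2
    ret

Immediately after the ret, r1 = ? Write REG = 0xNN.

REG = 0xf5

prologue: push r2 → mem[0xc4]=0x72, sp=0xc4
body[0] mov  r3, r1 → r3=0x18
body[1] xor  r1, r0, r3 → r1=0xf5
body[2] add  r0, r3, #21 → r0=0x2d
body[3] sub  r2, r4, r2 → r2=0x78
body[4] sub  r2, r4, r3 → r2=0xd2
body[5] mov  r0, r2 → r0=0xd2
epilogue: pop r2=0x72, sp=0xc5
r1 is caller-saved → body value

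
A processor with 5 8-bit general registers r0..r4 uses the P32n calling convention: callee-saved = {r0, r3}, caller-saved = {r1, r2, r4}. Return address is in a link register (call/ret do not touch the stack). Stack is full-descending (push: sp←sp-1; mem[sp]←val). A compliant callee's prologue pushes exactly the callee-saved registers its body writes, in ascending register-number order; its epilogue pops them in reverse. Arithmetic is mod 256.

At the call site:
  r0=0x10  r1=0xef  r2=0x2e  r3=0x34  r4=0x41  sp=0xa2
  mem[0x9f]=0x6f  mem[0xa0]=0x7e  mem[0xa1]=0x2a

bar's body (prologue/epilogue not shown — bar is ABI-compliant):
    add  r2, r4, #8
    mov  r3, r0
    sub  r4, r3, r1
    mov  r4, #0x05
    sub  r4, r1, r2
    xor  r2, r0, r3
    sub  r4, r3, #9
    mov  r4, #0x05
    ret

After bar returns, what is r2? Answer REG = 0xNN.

prologue: push r3 → mem[0xa1]=0x34, sp=0xa1
body[0] add  r2, r4, #8 → r2=0x49
body[1] mov  r3, r0 → r3=0x10
body[2] sub  r4, r3, r1 → r4=0x21
body[3] mov  r4, #0x05 → r4=0x05
body[4] sub  r4, r1, r2 → r4=0xa6
body[5] xor  r2, r0, r3 → r2=0x00
body[6] sub  r4, r3, #9 → r4=0x07
body[7] mov  r4, #0x05 → r4=0x05
epilogue: pop r3=0x34, sp=0xa2
r2 is caller-saved → body value

REG = 0x00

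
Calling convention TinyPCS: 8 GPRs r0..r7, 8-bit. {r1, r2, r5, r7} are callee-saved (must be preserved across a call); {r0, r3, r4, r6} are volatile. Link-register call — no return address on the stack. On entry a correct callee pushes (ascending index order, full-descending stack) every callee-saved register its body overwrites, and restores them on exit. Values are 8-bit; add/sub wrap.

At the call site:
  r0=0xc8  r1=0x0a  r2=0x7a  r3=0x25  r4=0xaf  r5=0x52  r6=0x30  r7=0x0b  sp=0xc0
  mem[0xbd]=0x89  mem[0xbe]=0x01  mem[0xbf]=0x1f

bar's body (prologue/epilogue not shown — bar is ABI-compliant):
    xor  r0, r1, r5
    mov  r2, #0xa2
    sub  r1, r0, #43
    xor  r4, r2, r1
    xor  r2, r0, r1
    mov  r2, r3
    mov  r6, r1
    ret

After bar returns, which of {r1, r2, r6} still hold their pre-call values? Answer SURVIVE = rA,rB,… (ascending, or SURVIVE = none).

prologue: push r1 → mem[0xbf]=0x0a, sp=0xbf
prologue: push r2 → mem[0xbe]=0x7a, sp=0xbe
body[0] xor  r0, r1, r5 → r0=0x58
body[1] mov  r2, #0xa2 → r2=0xa2
body[2] sub  r1, r0, #43 → r1=0x2d
body[3] xor  r4, r2, r1 → r4=0x8f
body[4] xor  r2, r0, r1 → r2=0x75
body[5] mov  r2, r3 → r2=0x25
body[6] mov  r6, r1 → r6=0x2d
epilogue: pop r2=0x7a, sp=0xbf
epilogue: pop r1=0x0a, sp=0xc0
r1: callee-saved, written=True
r2: callee-saved, written=True
r6: caller-saved, written=True

SURVIVE = r1,r2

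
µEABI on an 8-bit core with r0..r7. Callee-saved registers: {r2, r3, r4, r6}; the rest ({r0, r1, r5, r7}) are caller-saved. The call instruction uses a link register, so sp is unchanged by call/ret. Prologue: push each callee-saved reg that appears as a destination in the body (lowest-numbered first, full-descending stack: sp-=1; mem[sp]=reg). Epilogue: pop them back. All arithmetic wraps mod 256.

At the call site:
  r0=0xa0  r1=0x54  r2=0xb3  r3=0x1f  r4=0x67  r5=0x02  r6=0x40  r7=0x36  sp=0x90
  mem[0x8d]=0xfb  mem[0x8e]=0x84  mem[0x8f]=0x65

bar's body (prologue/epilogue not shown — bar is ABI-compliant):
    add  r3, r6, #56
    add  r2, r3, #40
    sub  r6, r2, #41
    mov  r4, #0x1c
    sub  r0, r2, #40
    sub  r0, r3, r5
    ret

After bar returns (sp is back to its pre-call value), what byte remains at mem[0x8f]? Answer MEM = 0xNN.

prologue: push r2 → mem[0x8f]=0xb3, sp=0x8f
prologue: push r3 → mem[0x8e]=0x1f, sp=0x8e
prologue: push r4 → mem[0x8d]=0x67, sp=0x8d
prologue: push r6 → mem[0x8c]=0x40, sp=0x8c
body[0] add  r3, r6, #56 → r3=0x78
body[1] add  r2, r3, #40 → r2=0xa0
body[2] sub  r6, r2, #41 → r6=0x77
body[3] mov  r4, #0x1c → r4=0x1c
body[4] sub  r0, r2, #40 → r0=0x78
body[5] sub  r0, r3, r5 → r0=0x76
epilogue: pop r6=0x40, sp=0x8d
epilogue: pop r4=0x67, sp=0x8e
epilogue: pop r3=0x1f, sp=0x8f
epilogue: pop r2=0xb3, sp=0x90
prologue pushed ['r2', 'r3', 'r4', 'r6'] at ['0x8f', '0x8e', '0x8d', '0x8c']

MEM = 0xb3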